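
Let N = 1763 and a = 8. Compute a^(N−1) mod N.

1417

8^1 ≡ 8 (mod 1763)
8^2 ≡ 8^2 = 64 ≡ 64 (mod 1763)
8^4 ≡ 64^2 = 4096 ≡ 570 (mod 1763)
8^8 ≡ 570^2 = 324900 ≡ 508 (mod 1763)
8^16 ≡ 508^2 = 258064 ≡ 666 (mod 1763)
8^32 ≡ 666^2 = 443556 ≡ 1043 (mod 1763)
8^64 ≡ 1043^2 = 1087849 ≡ 78 (mod 1763)
8^128 ≡ 78^2 = 6084 ≡ 795 (mod 1763)
8^256 ≡ 795^2 = 632025 ≡ 871 (mod 1763)
8^512 ≡ 871^2 = 758641 ≡ 551 (mod 1763)
8^1024 ≡ 551^2 = 303601 ≡ 365 (mod 1763)
1762 = 1024 + 512 + 128 + 64 + 32 + 2 in binary powers of 2.
So 8^1762 ≡ 365 · 551 · 795 · 78 · 1043 · 64 ≡ 1417 (mod 1763).
Since 1417 ≠ 1, base 8 is a Fermat witness: 1763 is composite.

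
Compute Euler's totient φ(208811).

Factor: 208811 = 17 · 71 · 173.
φ(208811) = (17−1) · (71−1) · (173−1) = 16 · 70 · 172 = 192640.

192640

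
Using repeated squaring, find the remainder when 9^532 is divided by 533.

9^1 ≡ 9 (mod 533)
9^2 ≡ 9^2 = 81 ≡ 81 (mod 533)
9^4 ≡ 81^2 = 6561 ≡ 165 (mod 533)
9^8 ≡ 165^2 = 27225 ≡ 42 (mod 533)
9^16 ≡ 42^2 = 1764 ≡ 165 (mod 533)
9^32 ≡ 165^2 = 27225 ≡ 42 (mod 533)
9^64 ≡ 42^2 = 1764 ≡ 165 (mod 533)
9^128 ≡ 165^2 = 27225 ≡ 42 (mod 533)
9^256 ≡ 42^2 = 1764 ≡ 165 (mod 533)
9^512 ≡ 165^2 = 27225 ≡ 42 (mod 533)
532 = 512 + 16 + 4 in binary powers of 2.
So 9^532 ≡ 42 · 165 · 165 ≡ 165 (mod 533).
Since 165 ≠ 1, base 9 is a Fermat witness: 533 is composite.

165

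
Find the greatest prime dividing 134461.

134461 = 43 · 3127
3127 = 53 · 59
59 is prime.
So 134461 = 43 · 53 · 59; the largest prime factor is 59.

59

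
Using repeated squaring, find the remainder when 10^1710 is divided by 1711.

1115

10^1 ≡ 10 (mod 1711)
10^2 ≡ 10^2 = 100 ≡ 100 (mod 1711)
10^4 ≡ 100^2 = 10000 ≡ 1445 (mod 1711)
10^8 ≡ 1445^2 = 2088025 ≡ 605 (mod 1711)
10^16 ≡ 605^2 = 366025 ≡ 1582 (mod 1711)
10^32 ≡ 1582^2 = 2502724 ≡ 1242 (mod 1711)
10^64 ≡ 1242^2 = 1542564 ≡ 953 (mod 1711)
10^128 ≡ 953^2 = 908209 ≡ 1379 (mod 1711)
10^256 ≡ 1379^2 = 1901641 ≡ 720 (mod 1711)
10^512 ≡ 720^2 = 518400 ≡ 1678 (mod 1711)
10^1024 ≡ 1678^2 = 2815684 ≡ 1089 (mod 1711)
1710 = 1024 + 512 + 128 + 32 + 8 + 4 + 2 in binary powers of 2.
So 10^1710 ≡ 1089 · 1678 · 1379 · 1242 · 605 · 1445 · 100 ≡ 1115 (mod 1711).
Since 1115 ≠ 1, base 10 is a Fermat witness: 1711 is composite.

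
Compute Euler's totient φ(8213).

7980

Factor: 8213 = 43 · 191.
φ(8213) = (43−1) · (191−1) = 42 · 190 = 7980.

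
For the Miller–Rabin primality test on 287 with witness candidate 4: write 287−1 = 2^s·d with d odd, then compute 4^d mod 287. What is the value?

23

287 − 1 = 286 = 2^1 · 143, so d = 143.
4^1 ≡ 4 (mod 287)
4^2 ≡ 4^2 = 16 ≡ 16 (mod 287)
4^4 ≡ 16^2 = 256 ≡ 256 (mod 287)
4^8 ≡ 256^2 = 65536 ≡ 100 (mod 287)
4^16 ≡ 100^2 = 10000 ≡ 242 (mod 287)
4^32 ≡ 242^2 = 58564 ≡ 16 (mod 287)
4^64 ≡ 16^2 = 256 ≡ 256 (mod 287)
4^128 ≡ 256^2 = 65536 ≡ 100 (mod 287)
143 = 128 + 8 + 4 + 2 + 1 in binary powers of 2.
So 4^143 ≡ 100 · 100 · 256 · 16 · 4 ≡ 23 (mod 287).
Squaring chain: 23; never reaches −1, so base 4 is a Miller–Rabin witness that 287 is composite.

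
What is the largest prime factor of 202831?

89

202831 = 43 · 4717
4717 = 53 · 89
89 is prime.
So 202831 = 43 · 53 · 89; the largest prime factor is 89.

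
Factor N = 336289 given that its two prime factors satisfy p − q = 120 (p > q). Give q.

523

Since p = q + 120, we have 336289 = q(q + 120), so q² + 120q − 336289 = 0.
Discriminant: 120² + 4·336289 = 14400 + 1345156 = 1359556; √1359556 = 1166.
q = (−120 + 1166)/2 = 523, and p = q + 120 = 643.
Check: 523 · 643 = 336289.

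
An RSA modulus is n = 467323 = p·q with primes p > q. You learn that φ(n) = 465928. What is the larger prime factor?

839

φ(n) = (p−1)(q−1) = n − (p+q) + 1, so p + q = 467323 − 465928 + 1 = 1396.
p and q are the roots of t² − 1396t + 467323 = 0.
Discriminant: 1396² − 4·467323 = 1948816 − 1869292 = 79524; √79524 = 282.
q = (1396 − 282)/2 = 557, p = (1396 + 282)/2 = 839.
Check: 557 · 839 = 467323.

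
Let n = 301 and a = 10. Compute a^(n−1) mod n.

78

10^1 ≡ 10 (mod 301)
10^2 ≡ 10^2 = 100 ≡ 100 (mod 301)
10^4 ≡ 100^2 = 10000 ≡ 67 (mod 301)
10^8 ≡ 67^2 = 4489 ≡ 275 (mod 301)
10^16 ≡ 275^2 = 75625 ≡ 74 (mod 301)
10^32 ≡ 74^2 = 5476 ≡ 58 (mod 301)
10^64 ≡ 58^2 = 3364 ≡ 53 (mod 301)
10^128 ≡ 53^2 = 2809 ≡ 100 (mod 301)
10^256 ≡ 100^2 = 10000 ≡ 67 (mod 301)
300 = 256 + 32 + 8 + 4 in binary powers of 2.
So 10^300 ≡ 67 · 58 · 275 · 67 ≡ 78 (mod 301).
Since 78 ≠ 1, base 10 is a Fermat witness: 301 is composite.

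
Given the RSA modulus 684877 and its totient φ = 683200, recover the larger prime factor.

977

φ(n) = (p−1)(q−1) = n − (p+q) + 1, so p + q = 684877 − 683200 + 1 = 1678.
p and q are the roots of t² − 1678t + 684877 = 0.
Discriminant: 1678² − 4·684877 = 2815684 − 2739508 = 76176; √76176 = 276.
q = (1678 − 276)/2 = 701, p = (1678 + 276)/2 = 977.
Check: 701 · 977 = 684877.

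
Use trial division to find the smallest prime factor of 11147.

11147 is odd.
Digit sum 14, not divisible by 3.
Ends in 7: not divisible by 5.
7: 11147 = 7·1592 + 3
11: 11147 = 11·1013 + 4
13: 11147 = 13·857 + 6
17: 11147 = 17·655 + 12
19: 11147 = 19·586 + 13
23: 11147 = 23·484 + 15
29: 11147 = 29·384 + 11
31: 11147 = 31·359 + 18
37: 11147 = 37·301 + 10
41: 11147 = 41·271 + 36
43: 11147 = 43·259 + 10
47: 11147 = 47·237 + 8
53: 11147 = 53·210 + 17
59: 11147 = 59·188 + 55
61: 11147 = 61·182 + 45
67: 11147 = 67·166 + 25
71: 11147 = 71·157

71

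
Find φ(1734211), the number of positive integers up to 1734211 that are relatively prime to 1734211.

1690752

Factor: 1734211 = 103 · 113 · 149.
φ(1734211) = (103−1) · (113−1) · (149−1) = 102 · 112 · 148 = 1690752.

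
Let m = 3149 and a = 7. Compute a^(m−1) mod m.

272

7^1 ≡ 7 (mod 3149)
7^2 ≡ 7^2 = 49 ≡ 49 (mod 3149)
7^4 ≡ 49^2 = 2401 ≡ 2401 (mod 3149)
7^8 ≡ 2401^2 = 5764801 ≡ 2131 (mod 3149)
7^16 ≡ 2131^2 = 4541161 ≡ 303 (mod 3149)
7^32 ≡ 303^2 = 91809 ≡ 488 (mod 3149)
7^64 ≡ 488^2 = 238144 ≡ 1969 (mod 3149)
7^128 ≡ 1969^2 = 3876961 ≡ 542 (mod 3149)
7^256 ≡ 542^2 = 293764 ≡ 907 (mod 3149)
7^512 ≡ 907^2 = 822649 ≡ 760 (mod 3149)
7^1024 ≡ 760^2 = 577600 ≡ 1333 (mod 3149)
7^2048 ≡ 1333^2 = 1776889 ≡ 853 (mod 3149)
3148 = 2048 + 1024 + 64 + 8 + 4 in binary powers of 2.
So 7^3148 ≡ 853 · 1333 · 1969 · 2131 · 2401 ≡ 272 (mod 3149).
Since 272 ≠ 1, base 7 is a Fermat witness: 3149 is composite.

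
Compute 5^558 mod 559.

428

5^1 ≡ 5 (mod 559)
5^2 ≡ 5^2 = 25 ≡ 25 (mod 559)
5^4 ≡ 25^2 = 625 ≡ 66 (mod 559)
5^8 ≡ 66^2 = 4356 ≡ 443 (mod 559)
5^16 ≡ 443^2 = 196249 ≡ 40 (mod 559)
5^32 ≡ 40^2 = 1600 ≡ 482 (mod 559)
5^64 ≡ 482^2 = 232324 ≡ 339 (mod 559)
5^128 ≡ 339^2 = 114921 ≡ 326 (mod 559)
5^256 ≡ 326^2 = 106276 ≡ 66 (mod 559)
5^512 ≡ 66^2 = 4356 ≡ 443 (mod 559)
558 = 512 + 32 + 8 + 4 + 2 in binary powers of 2.
So 5^558 ≡ 443 · 482 · 443 · 66 · 25 ≡ 428 (mod 559).
Since 428 ≠ 1, base 5 is a Fermat witness: 559 is composite.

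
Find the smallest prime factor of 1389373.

1389373 is odd.
Digit sum 34, not divisible by 3.
Ends in 3: not divisible by 5.
7: 1389373 = 7·198481 + 6
11: 1389373 = 11·126306 + 7
13: 1389373 = 13·106874 + 11
17: 1389373 = 17·81727 + 14
19: 1389373 = 19·73124 + 17
23: 1389373 = 23·60407 + 12
29: 1389373 = 29·47909 + 12
31: 1389373 = 31·44818 + 15
37: 1389373 = 37·37550 + 23
41: 1389373 = 41·33887 + 6
43: 1389373 = 43·32311

43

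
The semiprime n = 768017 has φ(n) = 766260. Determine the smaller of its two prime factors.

φ(n) = (p−1)(q−1) = n − (p+q) + 1, so p + q = 768017 − 766260 + 1 = 1758.
p and q are the roots of t² − 1758t + 768017 = 0.
Discriminant: 1758² − 4·768017 = 3090564 − 3072068 = 18496; √18496 = 136.
q = (1758 − 136)/2 = 811, p = (1758 + 136)/2 = 947.
Check: 811 · 947 = 768017.

811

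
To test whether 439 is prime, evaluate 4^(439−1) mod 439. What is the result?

1

4^1 ≡ 4 (mod 439)
4^2 ≡ 4^2 = 16 ≡ 16 (mod 439)
4^4 ≡ 16^2 = 256 ≡ 256 (mod 439)
4^8 ≡ 256^2 = 65536 ≡ 125 (mod 439)
4^16 ≡ 125^2 = 15625 ≡ 260 (mod 439)
4^32 ≡ 260^2 = 67600 ≡ 433 (mod 439)
4^64 ≡ 433^2 = 187489 ≡ 36 (mod 439)
4^128 ≡ 36^2 = 1296 ≡ 418 (mod 439)
4^256 ≡ 418^2 = 174724 ≡ 2 (mod 439)
438 = 256 + 128 + 32 + 16 + 4 + 2 in binary powers of 2.
So 4^438 ≡ 2 · 418 · 433 · 260 · 256 · 16 ≡ 1 (mod 439).
Since the result is 1, base 4 gives no evidence that 439 is composite.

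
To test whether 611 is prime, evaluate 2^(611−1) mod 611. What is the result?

2^1 ≡ 2 (mod 611)
2^2 ≡ 2^2 = 4 ≡ 4 (mod 611)
2^4 ≡ 4^2 = 16 ≡ 16 (mod 611)
2^8 ≡ 16^2 = 256 ≡ 256 (mod 611)
2^16 ≡ 256^2 = 65536 ≡ 159 (mod 611)
2^32 ≡ 159^2 = 25281 ≡ 230 (mod 611)
2^64 ≡ 230^2 = 52900 ≡ 354 (mod 611)
2^128 ≡ 354^2 = 125316 ≡ 61 (mod 611)
2^256 ≡ 61^2 = 3721 ≡ 55 (mod 611)
2^512 ≡ 55^2 = 3025 ≡ 581 (mod 611)
610 = 512 + 64 + 32 + 2 in binary powers of 2.
So 2^610 ≡ 581 · 354 · 230 · 4 ≡ 101 (mod 611).
Since 101 ≠ 1, base 2 is a Fermat witness: 611 is composite.

101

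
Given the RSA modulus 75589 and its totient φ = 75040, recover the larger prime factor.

281

φ(n) = (p−1)(q−1) = n − (p+q) + 1, so p + q = 75589 − 75040 + 1 = 550.
p and q are the roots of t² − 550t + 75589 = 0.
Discriminant: 550² − 4·75589 = 302500 − 302356 = 144; √144 = 12.
q = (550 − 12)/2 = 269, p = (550 + 12)/2 = 281.
Check: 269 · 281 = 75589.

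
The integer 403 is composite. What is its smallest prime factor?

403 is odd.
Digit sum 7, not divisible by 3.
Ends in 3: not divisible by 5.
7: 403 = 7·57 + 4
11: 403 = 11·36 + 7
13: 403 = 13·31

13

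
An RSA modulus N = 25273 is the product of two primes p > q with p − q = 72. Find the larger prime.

199

Since p = q + 72, we have 25273 = q(q + 72), so q² + 72q − 25273 = 0.
Discriminant: 72² + 4·25273 = 5184 + 101092 = 106276; √106276 = 326.
q = (−72 + 326)/2 = 127, and p = q + 72 = 199.
Check: 127 · 199 = 25273.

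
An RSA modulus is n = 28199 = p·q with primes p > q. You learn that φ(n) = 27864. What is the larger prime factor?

173

φ(n) = (p−1)(q−1) = n − (p+q) + 1, so p + q = 28199 − 27864 + 1 = 336.
p and q are the roots of t² − 336t + 28199 = 0.
Discriminant: 336² − 4·28199 = 112896 − 112796 = 100; √100 = 10.
q = (336 − 10)/2 = 163, p = (336 + 10)/2 = 173.
Check: 163 · 173 = 28199.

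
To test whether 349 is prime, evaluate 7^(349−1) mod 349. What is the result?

7^1 ≡ 7 (mod 349)
7^2 ≡ 7^2 = 49 ≡ 49 (mod 349)
7^4 ≡ 49^2 = 2401 ≡ 307 (mod 349)
7^8 ≡ 307^2 = 94249 ≡ 19 (mod 349)
7^16 ≡ 19^2 = 361 ≡ 12 (mod 349)
7^32 ≡ 12^2 = 144 ≡ 144 (mod 349)
7^64 ≡ 144^2 = 20736 ≡ 145 (mod 349)
7^128 ≡ 145^2 = 21025 ≡ 85 (mod 349)
7^256 ≡ 85^2 = 7225 ≡ 245 (mod 349)
348 = 256 + 64 + 16 + 8 + 4 in binary powers of 2.
So 7^348 ≡ 245 · 145 · 12 · 19 · 307 ≡ 1 (mod 349).
Since the result is 1, base 7 gives no evidence that 349 is composite.

1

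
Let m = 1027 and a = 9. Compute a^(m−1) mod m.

222

9^1 ≡ 9 (mod 1027)
9^2 ≡ 9^2 = 81 ≡ 81 (mod 1027)
9^4 ≡ 81^2 = 6561 ≡ 399 (mod 1027)
9^8 ≡ 399^2 = 159201 ≡ 16 (mod 1027)
9^16 ≡ 16^2 = 256 ≡ 256 (mod 1027)
9^32 ≡ 256^2 = 65536 ≡ 835 (mod 1027)
9^64 ≡ 835^2 = 697225 ≡ 919 (mod 1027)
9^128 ≡ 919^2 = 844561 ≡ 367 (mod 1027)
9^256 ≡ 367^2 = 134689 ≡ 152 (mod 1027)
9^512 ≡ 152^2 = 23104 ≡ 510 (mod 1027)
9^1024 ≡ 510^2 = 260100 ≡ 269 (mod 1027)
1026 = 1024 + 2 in binary powers of 2.
So 9^1026 ≡ 269 · 81 ≡ 222 (mod 1027).
Since 222 ≠ 1, base 9 is a Fermat witness: 1027 is composite.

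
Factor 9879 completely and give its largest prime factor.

89

9879 = 3 · 3293
3293 = 37 · 89
89 is prime.
So 9879 = 3 · 37 · 89; the largest prime factor is 89.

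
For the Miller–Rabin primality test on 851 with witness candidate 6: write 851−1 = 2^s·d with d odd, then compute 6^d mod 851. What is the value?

302

851 − 1 = 850 = 2^1 · 425, so d = 425.
6^1 ≡ 6 (mod 851)
6^2 ≡ 6^2 = 36 ≡ 36 (mod 851)
6^4 ≡ 36^2 = 1296 ≡ 445 (mod 851)
6^8 ≡ 445^2 = 198025 ≡ 593 (mod 851)
6^16 ≡ 593^2 = 351649 ≡ 186 (mod 851)
6^32 ≡ 186^2 = 34596 ≡ 556 (mod 851)
6^64 ≡ 556^2 = 309136 ≡ 223 (mod 851)
6^128 ≡ 223^2 = 49729 ≡ 371 (mod 851)
6^256 ≡ 371^2 = 137641 ≡ 630 (mod 851)
425 = 256 + 128 + 32 + 8 + 1 in binary powers of 2.
So 6^425 ≡ 630 · 371 · 556 · 593 · 6 ≡ 302 (mod 851).
Squaring chain: 302; never reaches −1, so base 6 is a Miller–Rabin witness that 851 is composite.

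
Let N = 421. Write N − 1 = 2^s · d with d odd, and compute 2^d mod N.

421 − 1 = 420 = 2^2 · 105, so d = 105.
2^1 ≡ 2 (mod 421)
2^2 ≡ 2^2 = 4 ≡ 4 (mod 421)
2^4 ≡ 4^2 = 16 ≡ 16 (mod 421)
2^8 ≡ 16^2 = 256 ≡ 256 (mod 421)
2^16 ≡ 256^2 = 65536 ≡ 281 (mod 421)
2^32 ≡ 281^2 = 78961 ≡ 234 (mod 421)
2^64 ≡ 234^2 = 54756 ≡ 26 (mod 421)
105 = 64 + 32 + 8 + 1 in binary powers of 2.
So 2^105 ≡ 26 · 234 · 256 · 2 ≡ 29 (mod 421).
Squaring chain: 29 → 420; reaches −1, so base 2 does not prove 421 composite.

29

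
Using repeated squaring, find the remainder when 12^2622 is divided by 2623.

790

12^1 ≡ 12 (mod 2623)
12^2 ≡ 12^2 = 144 ≡ 144 (mod 2623)
12^4 ≡ 144^2 = 20736 ≡ 2375 (mod 2623)
12^8 ≡ 2375^2 = 5640625 ≡ 1175 (mod 2623)
12^16 ≡ 1175^2 = 1380625 ≡ 927 (mod 2623)
12^32 ≡ 927^2 = 859329 ≡ 1608 (mod 2623)
12^64 ≡ 1608^2 = 2585664 ≡ 2009 (mod 2623)
12^128 ≡ 2009^2 = 4036081 ≡ 1907 (mod 2623)
12^256 ≡ 1907^2 = 3636649 ≡ 1171 (mod 2623)
12^512 ≡ 1171^2 = 1371241 ≡ 2035 (mod 2623)
12^1024 ≡ 2035^2 = 4141225 ≡ 2131 (mod 2623)
12^2048 ≡ 2131^2 = 4541161 ≡ 748 (mod 2623)
2622 = 2048 + 512 + 32 + 16 + 8 + 4 + 2 in binary powers of 2.
So 12^2622 ≡ 748 · 2035 · 1608 · 927 · 1175 · 2375 · 144 ≡ 790 (mod 2623).
Since 790 ≠ 1, base 12 is a Fermat witness: 2623 is composite.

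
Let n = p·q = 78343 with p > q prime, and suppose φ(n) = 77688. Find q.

157

φ(n) = (p−1)(q−1) = n − (p+q) + 1, so p + q = 78343 − 77688 + 1 = 656.
p and q are the roots of t² − 656t + 78343 = 0.
Discriminant: 656² − 4·78343 = 430336 − 313372 = 116964; √116964 = 342.
q = (656 − 342)/2 = 157, p = (656 + 342)/2 = 499.
Check: 157 · 499 = 78343.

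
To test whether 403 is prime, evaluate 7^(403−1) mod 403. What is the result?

7^1 ≡ 7 (mod 403)
7^2 ≡ 7^2 = 49 ≡ 49 (mod 403)
7^4 ≡ 49^2 = 2401 ≡ 386 (mod 403)
7^8 ≡ 386^2 = 148996 ≡ 289 (mod 403)
7^16 ≡ 289^2 = 83521 ≡ 100 (mod 403)
7^32 ≡ 100^2 = 10000 ≡ 328 (mod 403)
7^64 ≡ 328^2 = 107584 ≡ 386 (mod 403)
7^128 ≡ 386^2 = 148996 ≡ 289 (mod 403)
7^256 ≡ 289^2 = 83521 ≡ 100 (mod 403)
402 = 256 + 128 + 16 + 2 in binary powers of 2.
So 7^402 ≡ 100 · 289 · 100 · 49 ≡ 233 (mod 403).
Since 233 ≠ 1, base 7 is a Fermat witness: 403 is composite.

233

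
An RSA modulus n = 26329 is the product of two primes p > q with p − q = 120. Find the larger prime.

Since p = q + 120, we have 26329 = q(q + 120), so q² + 120q − 26329 = 0.
Discriminant: 120² + 4·26329 = 14400 + 105316 = 119716; √119716 = 346.
q = (−120 + 346)/2 = 113, and p = q + 120 = 233.
Check: 113 · 233 = 26329.

233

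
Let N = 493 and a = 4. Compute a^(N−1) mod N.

4^1 ≡ 4 (mod 493)
4^2 ≡ 4^2 = 16 ≡ 16 (mod 493)
4^4 ≡ 16^2 = 256 ≡ 256 (mod 493)
4^8 ≡ 256^2 = 65536 ≡ 460 (mod 493)
4^16 ≡ 460^2 = 211600 ≡ 103 (mod 493)
4^32 ≡ 103^2 = 10609 ≡ 256 (mod 493)
4^64 ≡ 256^2 = 65536 ≡ 460 (mod 493)
4^128 ≡ 460^2 = 211600 ≡ 103 (mod 493)
4^256 ≡ 103^2 = 10609 ≡ 256 (mod 493)
492 = 256 + 128 + 64 + 32 + 8 + 4 in binary powers of 2.
So 4^492 ≡ 256 · 103 · 460 · 256 · 460 · 256 ≡ 103 (mod 493).
Since 103 ≠ 1, base 4 is a Fermat witness: 493 is composite.

103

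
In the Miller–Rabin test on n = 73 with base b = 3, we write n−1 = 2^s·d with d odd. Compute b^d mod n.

73 − 1 = 72 = 2^3 · 9, so d = 9.
3^1 ≡ 3 (mod 73)
3^2 ≡ 3^2 = 9 ≡ 9 (mod 73)
3^4 ≡ 9^2 = 81 ≡ 8 (mod 73)
3^8 ≡ 8^2 = 64 ≡ 64 (mod 73)
9 = 8 + 1 in binary powers of 2.
So 3^9 ≡ 64 · 3 ≡ 46 (mod 73).
Squaring chain: 46 → 72 → 1; reaches −1, so base 3 does not prove 73 composite.

46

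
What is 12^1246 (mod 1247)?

608

12^1 ≡ 12 (mod 1247)
12^2 ≡ 12^2 = 144 ≡ 144 (mod 1247)
12^4 ≡ 144^2 = 20736 ≡ 784 (mod 1247)
12^8 ≡ 784^2 = 614656 ≡ 1132 (mod 1247)
12^16 ≡ 1132^2 = 1281424 ≡ 755 (mod 1247)
12^32 ≡ 755^2 = 570025 ≡ 146 (mod 1247)
12^64 ≡ 146^2 = 21316 ≡ 117 (mod 1247)
12^128 ≡ 117^2 = 13689 ≡ 1219 (mod 1247)
12^256 ≡ 1219^2 = 1485961 ≡ 784 (mod 1247)
12^512 ≡ 784^2 = 614656 ≡ 1132 (mod 1247)
12^1024 ≡ 1132^2 = 1281424 ≡ 755 (mod 1247)
1246 = 1024 + 128 + 64 + 16 + 8 + 4 + 2 in binary powers of 2.
So 12^1246 ≡ 755 · 1219 · 117 · 755 · 1132 · 784 · 144 ≡ 608 (mod 1247).
Since 608 ≠ 1, base 12 is a Fermat witness: 1247 is composite.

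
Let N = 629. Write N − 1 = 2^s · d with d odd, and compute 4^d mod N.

225

629 − 1 = 628 = 2^2 · 157, so d = 157.
4^1 ≡ 4 (mod 629)
4^2 ≡ 4^2 = 16 ≡ 16 (mod 629)
4^4 ≡ 16^2 = 256 ≡ 256 (mod 629)
4^8 ≡ 256^2 = 65536 ≡ 120 (mod 629)
4^16 ≡ 120^2 = 14400 ≡ 562 (mod 629)
4^32 ≡ 562^2 = 315844 ≡ 86 (mod 629)
4^64 ≡ 86^2 = 7396 ≡ 477 (mod 629)
4^128 ≡ 477^2 = 227529 ≡ 460 (mod 629)
157 = 128 + 16 + 8 + 4 + 1 in binary powers of 2.
So 4^157 ≡ 460 · 562 · 120 · 256 · 4 ≡ 225 (mod 629).
Squaring chain: 225 → 305; never reaches −1, so base 4 is a Miller–Rabin witness that 629 is composite.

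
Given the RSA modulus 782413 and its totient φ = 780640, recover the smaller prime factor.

821

φ(n) = (p−1)(q−1) = n − (p+q) + 1, so p + q = 782413 − 780640 + 1 = 1774.
p and q are the roots of t² − 1774t + 782413 = 0.
Discriminant: 1774² − 4·782413 = 3147076 − 3129652 = 17424; √17424 = 132.
q = (1774 − 132)/2 = 821, p = (1774 + 132)/2 = 953.
Check: 821 · 953 = 782413.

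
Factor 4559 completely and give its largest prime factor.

4559 = 47 · 97
97 is prime.
So 4559 = 47 · 97; the largest prime factor is 97.

97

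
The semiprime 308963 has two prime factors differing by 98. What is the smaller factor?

509

Since p = q + 98, we have 308963 = q(q + 98), so q² + 98q − 308963 = 0.
Discriminant: 98² + 4·308963 = 9604 + 1235852 = 1245456; √1245456 = 1116.
q = (−98 + 1116)/2 = 509, and p = q + 98 = 607.
Check: 509 · 607 = 308963.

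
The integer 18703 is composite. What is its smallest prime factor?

59

18703 is odd.
Digit sum 19, not divisible by 3.
Ends in 3: not divisible by 5.
7: 18703 = 7·2671 + 6
11: 18703 = 11·1700 + 3
13: 18703 = 13·1438 + 9
17: 18703 = 17·1100 + 3
19: 18703 = 19·984 + 7
23: 18703 = 23·813 + 4
29: 18703 = 29·644 + 27
31: 18703 = 31·603 + 10
37: 18703 = 37·505 + 18
41: 18703 = 41·456 + 7
43: 18703 = 43·434 + 41
47: 18703 = 47·397 + 44
53: 18703 = 53·352 + 47
59: 18703 = 59·317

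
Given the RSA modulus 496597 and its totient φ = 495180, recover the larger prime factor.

φ(n) = (p−1)(q−1) = n − (p+q) + 1, so p + q = 496597 − 495180 + 1 = 1418.
p and q are the roots of t² − 1418t + 496597 = 0.
Discriminant: 1418² − 4·496597 = 2010724 − 1986388 = 24336; √24336 = 156.
q = (1418 − 156)/2 = 631, p = (1418 + 156)/2 = 787.
Check: 631 · 787 = 496597.

787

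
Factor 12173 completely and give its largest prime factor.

12173 = 7 · 1739
1739 = 37 · 47
47 is prime.
So 12173 = 7 · 37 · 47; the largest prime factor is 47.

47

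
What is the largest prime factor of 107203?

107203 = 23 · 4661
4661 = 59 · 79
79 is prime.
So 107203 = 23 · 59 · 79; the largest prime factor is 79.

79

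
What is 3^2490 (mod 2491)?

1011

3^1 ≡ 3 (mod 2491)
3^2 ≡ 3^2 = 9 ≡ 9 (mod 2491)
3^4 ≡ 9^2 = 81 ≡ 81 (mod 2491)
3^8 ≡ 81^2 = 6561 ≡ 1579 (mod 2491)
3^16 ≡ 1579^2 = 2493241 ≡ 2241 (mod 2491)
3^32 ≡ 2241^2 = 5022081 ≡ 225 (mod 2491)
3^64 ≡ 225^2 = 50625 ≡ 805 (mod 2491)
3^128 ≡ 805^2 = 648025 ≡ 365 (mod 2491)
3^256 ≡ 365^2 = 133225 ≡ 1202 (mod 2491)
3^512 ≡ 1202^2 = 1444804 ≡ 24 (mod 2491)
3^1024 ≡ 24^2 = 576 ≡ 576 (mod 2491)
3^2048 ≡ 576^2 = 331776 ≡ 473 (mod 2491)
2490 = 2048 + 256 + 128 + 32 + 16 + 8 + 2 in binary powers of 2.
So 3^2490 ≡ 473 · 1202 · 365 · 225 · 2241 · 1579 · 9 ≡ 1011 (mod 2491).
Since 1011 ≠ 1, base 3 is a Fermat witness: 2491 is composite.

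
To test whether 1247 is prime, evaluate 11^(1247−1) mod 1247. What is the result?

11^1 ≡ 11 (mod 1247)
11^2 ≡ 11^2 = 121 ≡ 121 (mod 1247)
11^4 ≡ 121^2 = 14641 ≡ 924 (mod 1247)
11^8 ≡ 924^2 = 853776 ≡ 828 (mod 1247)
11^16 ≡ 828^2 = 685584 ≡ 981 (mod 1247)
11^32 ≡ 981^2 = 962361 ≡ 924 (mod 1247)
11^64 ≡ 924^2 = 853776 ≡ 828 (mod 1247)
11^128 ≡ 828^2 = 685584 ≡ 981 (mod 1247)
11^256 ≡ 981^2 = 962361 ≡ 924 (mod 1247)
11^512 ≡ 924^2 = 853776 ≡ 828 (mod 1247)
11^1024 ≡ 828^2 = 685584 ≡ 981 (mod 1247)
1246 = 1024 + 128 + 64 + 16 + 8 + 4 + 2 in binary powers of 2.
So 11^1246 ≡ 981 · 981 · 828 · 981 · 828 · 924 · 121 ≡ 173 (mod 1247).
Since 173 ≠ 1, base 11 is a Fermat witness: 1247 is composite.

173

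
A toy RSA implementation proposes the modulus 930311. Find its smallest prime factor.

61

930311 is odd.
Digit sum 17, not divisible by 3.
Ends in 1: not divisible by 5.
7: 930311 = 7·132901 + 4
11: 930311 = 11·84573 + 8
13: 930311 = 13·71562 + 5
17: 930311 = 17·54724 + 3
19: 930311 = 19·48963 + 14
23: 930311 = 23·40448 + 7
29: 930311 = 29·32079 + 20
31: 930311 = 31·30010 + 1
37: 930311 = 37·25143 + 20
41: 930311 = 41·22690 + 21
43: 930311 = 43·21635 + 6
47: 930311 = 47·19793 + 40
53: 930311 = 53·17553 + 2
59: 930311 = 59·15767 + 58
61: 930311 = 61·15251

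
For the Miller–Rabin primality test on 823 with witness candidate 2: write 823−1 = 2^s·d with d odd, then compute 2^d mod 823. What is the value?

823 − 1 = 822 = 2^1 · 411, so d = 411.
2^1 ≡ 2 (mod 823)
2^2 ≡ 2^2 = 4 ≡ 4 (mod 823)
2^4 ≡ 4^2 = 16 ≡ 16 (mod 823)
2^8 ≡ 16^2 = 256 ≡ 256 (mod 823)
2^16 ≡ 256^2 = 65536 ≡ 519 (mod 823)
2^32 ≡ 519^2 = 269361 ≡ 240 (mod 823)
2^64 ≡ 240^2 = 57600 ≡ 813 (mod 823)
2^128 ≡ 813^2 = 660969 ≡ 100 (mod 823)
2^256 ≡ 100^2 = 10000 ≡ 124 (mod 823)
411 = 256 + 128 + 16 + 8 + 2 + 1 in binary powers of 2.
So 2^411 ≡ 124 · 100 · 519 · 256 · 4 · 2 ≡ 1 (mod 823).
Since 2^d ≡ 1 (mod 823), base 2 does not prove 823 composite.

1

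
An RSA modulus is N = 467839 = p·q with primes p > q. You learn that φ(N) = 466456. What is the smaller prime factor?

φ(n) = (p−1)(q−1) = n − (p+q) + 1, so p + q = 467839 − 466456 + 1 = 1384.
p and q are the roots of t² − 1384t + 467839 = 0.
Discriminant: 1384² − 4·467839 = 1915456 − 1871356 = 44100; √44100 = 210.
q = (1384 − 210)/2 = 587, p = (1384 + 210)/2 = 797.
Check: 587 · 797 = 467839.

587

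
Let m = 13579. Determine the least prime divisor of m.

13579 is odd.
Digit sum 25, not divisible by 3.
Ends in 9: not divisible by 5.
7: 13579 = 7·1939 + 6
11: 13579 = 11·1234 + 5
13: 13579 = 13·1044 + 7
17: 13579 = 17·798 + 13
19: 13579 = 19·714 + 13
23: 13579 = 23·590 + 9
29: 13579 = 29·468 + 7
31: 13579 = 31·438 + 1
37: 13579 = 37·367

37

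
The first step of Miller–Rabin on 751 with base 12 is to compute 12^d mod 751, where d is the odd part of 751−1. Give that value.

751 − 1 = 750 = 2^1 · 375, so d = 375.
12^1 ≡ 12 (mod 751)
12^2 ≡ 12^2 = 144 ≡ 144 (mod 751)
12^4 ≡ 144^2 = 20736 ≡ 459 (mod 751)
12^8 ≡ 459^2 = 210681 ≡ 401 (mod 751)
12^16 ≡ 401^2 = 160801 ≡ 87 (mod 751)
12^32 ≡ 87^2 = 7569 ≡ 59 (mod 751)
12^64 ≡ 59^2 = 3481 ≡ 477 (mod 751)
12^128 ≡ 477^2 = 227529 ≡ 727 (mod 751)
12^256 ≡ 727^2 = 528529 ≡ 576 (mod 751)
375 = 256 + 64 + 32 + 16 + 4 + 2 + 1 in binary powers of 2.
So 12^375 ≡ 576 · 477 · 59 · 87 · 459 · 144 · 12 ≡ 750 (mod 751).
Since 12^d ≡ 750 (mod 751), base 12 does not prove 751 composite.

750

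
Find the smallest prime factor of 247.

13

247 is odd.
Digit sum 13, not divisible by 3.
Ends in 7: not divisible by 5.
7: 247 = 7·35 + 2
11: 247 = 11·22 + 5
13: 247 = 13·19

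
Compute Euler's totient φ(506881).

482160

Factor: 506881 = 31 · 83 · 197.
φ(506881) = (31−1) · (83−1) · (197−1) = 30 · 82 · 196 = 482160.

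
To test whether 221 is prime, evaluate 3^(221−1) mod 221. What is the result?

55

3^1 ≡ 3 (mod 221)
3^2 ≡ 3^2 = 9 ≡ 9 (mod 221)
3^4 ≡ 9^2 = 81 ≡ 81 (mod 221)
3^8 ≡ 81^2 = 6561 ≡ 152 (mod 221)
3^16 ≡ 152^2 = 23104 ≡ 120 (mod 221)
3^32 ≡ 120^2 = 14400 ≡ 35 (mod 221)
3^64 ≡ 35^2 = 1225 ≡ 120 (mod 221)
3^128 ≡ 120^2 = 14400 ≡ 35 (mod 221)
220 = 128 + 64 + 16 + 8 + 4 in binary powers of 2.
So 3^220 ≡ 35 · 120 · 120 · 152 · 81 ≡ 55 (mod 221).
Since 55 ≠ 1, base 3 is a Fermat witness: 221 is composite.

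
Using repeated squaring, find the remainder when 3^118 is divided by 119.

32

3^1 ≡ 3 (mod 119)
3^2 ≡ 3^2 = 9 ≡ 9 (mod 119)
3^4 ≡ 9^2 = 81 ≡ 81 (mod 119)
3^8 ≡ 81^2 = 6561 ≡ 16 (mod 119)
3^16 ≡ 16^2 = 256 ≡ 18 (mod 119)
3^32 ≡ 18^2 = 324 ≡ 86 (mod 119)
3^64 ≡ 86^2 = 7396 ≡ 18 (mod 119)
118 = 64 + 32 + 16 + 4 + 2 in binary powers of 2.
So 3^118 ≡ 18 · 86 · 18 · 81 · 9 ≡ 32 (mod 119).
Since 32 ≠ 1, base 3 is a Fermat witness: 119 is composite.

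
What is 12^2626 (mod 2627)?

83

12^1 ≡ 12 (mod 2627)
12^2 ≡ 12^2 = 144 ≡ 144 (mod 2627)
12^4 ≡ 144^2 = 20736 ≡ 2347 (mod 2627)
12^8 ≡ 2347^2 = 5508409 ≡ 2217 (mod 2627)
12^16 ≡ 2217^2 = 4915089 ≡ 2599 (mod 2627)
12^32 ≡ 2599^2 = 6754801 ≡ 784 (mod 2627)
12^64 ≡ 784^2 = 614656 ≡ 2565 (mod 2627)
12^128 ≡ 2565^2 = 6579225 ≡ 1217 (mod 2627)
12^256 ≡ 1217^2 = 1481089 ≡ 2088 (mod 2627)
12^512 ≡ 2088^2 = 4359744 ≡ 1551 (mod 2627)
12^1024 ≡ 1551^2 = 2405601 ≡ 1896 (mod 2627)
12^2048 ≡ 1896^2 = 3594816 ≡ 1080 (mod 2627)
2626 = 2048 + 512 + 64 + 2 in binary powers of 2.
So 12^2626 ≡ 1080 · 1551 · 2565 · 144 ≡ 83 (mod 2627).
Since 83 ≠ 1, base 12 is a Fermat witness: 2627 is composite.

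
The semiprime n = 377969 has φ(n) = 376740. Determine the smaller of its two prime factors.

599

φ(n) = (p−1)(q−1) = n − (p+q) + 1, so p + q = 377969 − 376740 + 1 = 1230.
p and q are the roots of t² − 1230t + 377969 = 0.
Discriminant: 1230² − 4·377969 = 1512900 − 1511876 = 1024; √1024 = 32.
q = (1230 − 32)/2 = 599, p = (1230 + 32)/2 = 631.
Check: 599 · 631 = 377969.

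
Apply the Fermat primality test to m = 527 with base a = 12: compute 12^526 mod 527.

12^1 ≡ 12 (mod 527)
12^2 ≡ 12^2 = 144 ≡ 144 (mod 527)
12^4 ≡ 144^2 = 20736 ≡ 183 (mod 527)
12^8 ≡ 183^2 = 33489 ≡ 288 (mod 527)
12^16 ≡ 288^2 = 82944 ≡ 205 (mod 527)
12^32 ≡ 205^2 = 42025 ≡ 392 (mod 527)
12^64 ≡ 392^2 = 153664 ≡ 307 (mod 527)
12^128 ≡ 307^2 = 94249 ≡ 443 (mod 527)
12^256 ≡ 443^2 = 196249 ≡ 205 (mod 527)
12^512 ≡ 205^2 = 42025 ≡ 392 (mod 527)
526 = 512 + 8 + 4 + 2 in binary powers of 2.
So 12^526 ≡ 392 · 288 · 183 · 144 ≡ 236 (mod 527).
Since 236 ≠ 1, base 12 is a Fermat witness: 527 is composite.

236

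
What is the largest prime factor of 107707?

107707 = 37 · 2911
2911 = 41 · 71
71 is prime.
So 107707 = 37 · 41 · 71; the largest prime factor is 71.

71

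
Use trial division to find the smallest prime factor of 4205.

5

4205 is odd.
Digit sum 11, not divisible by 3.
Ends in 5: divisible by 5.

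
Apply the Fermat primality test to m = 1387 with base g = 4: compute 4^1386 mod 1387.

4^1 ≡ 4 (mod 1387)
4^2 ≡ 4^2 = 16 ≡ 16 (mod 1387)
4^4 ≡ 16^2 = 256 ≡ 256 (mod 1387)
4^8 ≡ 256^2 = 65536 ≡ 347 (mod 1387)
4^16 ≡ 347^2 = 120409 ≡ 1127 (mod 1387)
4^32 ≡ 1127^2 = 1270129 ≡ 1024 (mod 1387)
4^64 ≡ 1024^2 = 1048576 ≡ 4 (mod 1387)
4^128 ≡ 4^2 = 16 ≡ 16 (mod 1387)
4^256 ≡ 16^2 = 256 ≡ 256 (mod 1387)
4^512 ≡ 256^2 = 65536 ≡ 347 (mod 1387)
4^1024 ≡ 347^2 = 120409 ≡ 1127 (mod 1387)
1386 = 1024 + 256 + 64 + 32 + 8 + 2 in binary powers of 2.
So 4^1386 ≡ 1127 · 256 · 4 · 1024 · 347 · 16 ≡ 1 (mod 1387).
Since the result is 1, base 4 gives no evidence that 1387 is composite.

1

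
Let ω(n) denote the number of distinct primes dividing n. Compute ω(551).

551 = 19 · 29
551 = 19 · 29, which has 2 distinct prime factors.

2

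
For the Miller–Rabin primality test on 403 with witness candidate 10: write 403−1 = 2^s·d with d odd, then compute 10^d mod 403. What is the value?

403 − 1 = 402 = 2^1 · 201, so d = 201.
10^1 ≡ 10 (mod 403)
10^2 ≡ 10^2 = 100 ≡ 100 (mod 403)
10^4 ≡ 100^2 = 10000 ≡ 328 (mod 403)
10^8 ≡ 328^2 = 107584 ≡ 386 (mod 403)
10^16 ≡ 386^2 = 148996 ≡ 289 (mod 403)
10^32 ≡ 289^2 = 83521 ≡ 100 (mod 403)
10^64 ≡ 100^2 = 10000 ≡ 328 (mod 403)
10^128 ≡ 328^2 = 107584 ≡ 386 (mod 403)
201 = 128 + 64 + 8 + 1 in binary powers of 2.
So 10^201 ≡ 386 · 328 · 386 · 10 ≡ 64 (mod 403).
Squaring chain: 64; never reaches −1, so base 10 is a Miller–Rabin witness that 403 is composite.

64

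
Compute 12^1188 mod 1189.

146

12^1 ≡ 12 (mod 1189)
12^2 ≡ 12^2 = 144 ≡ 144 (mod 1189)
12^4 ≡ 144^2 = 20736 ≡ 523 (mod 1189)
12^8 ≡ 523^2 = 273529 ≡ 59 (mod 1189)
12^16 ≡ 59^2 = 3481 ≡ 1103 (mod 1189)
12^32 ≡ 1103^2 = 1216609 ≡ 262 (mod 1189)
12^64 ≡ 262^2 = 68644 ≡ 871 (mod 1189)
12^128 ≡ 871^2 = 758641 ≡ 59 (mod 1189)
12^256 ≡ 59^2 = 3481 ≡ 1103 (mod 1189)
12^512 ≡ 1103^2 = 1216609 ≡ 262 (mod 1189)
12^1024 ≡ 262^2 = 68644 ≡ 871 (mod 1189)
1188 = 1024 + 128 + 32 + 4 in binary powers of 2.
So 12^1188 ≡ 871 · 59 · 262 · 523 ≡ 146 (mod 1189).
Since 146 ≠ 1, base 12 is a Fermat witness: 1189 is composite.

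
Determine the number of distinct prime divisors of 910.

4

910 = 2 · 455
455 = 5 · 91
91 = 7 · 13
910 = 2 · 5 · 7 · 13, which has 4 distinct prime factors.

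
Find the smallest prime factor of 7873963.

7873963 is odd.
Digit sum 43, not divisible by 3.
Ends in 3: not divisible by 5.
7: 7873963 = 7·1124851 + 6
11: 7873963 = 11·715814 + 9
13: 7873963 = 13·605689 + 6
17: 7873963 = 17·463174 + 5
19: 7873963 = 19·414419 + 2
23: 7873963 = 23·342346 + 5
29: 7873963 = 29·271515 + 28
31: 7873963 = 31·253998 + 25
37: 7873963 = 37·212809 + 30
41: 7873963 = 41·192047 + 36
43: 7873963 = 43·183115 + 18
47: 7873963 = 47·167531 + 6
53: 7873963 = 53·148565 + 18
59: 7873963 = 59·133457

59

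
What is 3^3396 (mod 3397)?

3^1 ≡ 3 (mod 3397)
3^2 ≡ 3^2 = 9 ≡ 9 (mod 3397)
3^4 ≡ 9^2 = 81 ≡ 81 (mod 3397)
3^8 ≡ 81^2 = 6561 ≡ 3164 (mod 3397)
3^16 ≡ 3164^2 = 10010896 ≡ 3334 (mod 3397)
3^32 ≡ 3334^2 = 11115556 ≡ 572 (mod 3397)
3^64 ≡ 572^2 = 327184 ≡ 1072 (mod 3397)
3^128 ≡ 1072^2 = 1149184 ≡ 998 (mod 3397)
3^256 ≡ 998^2 = 996004 ≡ 683 (mod 3397)
3^512 ≡ 683^2 = 466489 ≡ 1100 (mod 3397)
3^1024 ≡ 1100^2 = 1210000 ≡ 668 (mod 3397)
3^2048 ≡ 668^2 = 446224 ≡ 1217 (mod 3397)
3396 = 2048 + 1024 + 256 + 64 + 4 in binary powers of 2.
So 3^3396 ≡ 1217 · 668 · 683 · 1072 · 81 ≡ 2343 (mod 3397).
Since 2343 ≠ 1, base 3 is a Fermat witness: 3397 is composite.

2343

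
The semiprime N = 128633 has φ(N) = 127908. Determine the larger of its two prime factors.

419

φ(n) = (p−1)(q−1) = n − (p+q) + 1, so p + q = 128633 − 127908 + 1 = 726.
p and q are the roots of t² − 726t + 128633 = 0.
Discriminant: 726² − 4·128633 = 527076 − 514532 = 12544; √12544 = 112.
q = (726 − 112)/2 = 307, p = (726 + 112)/2 = 419.
Check: 307 · 419 = 128633.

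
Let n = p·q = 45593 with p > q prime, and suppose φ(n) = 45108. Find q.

φ(n) = (p−1)(q−1) = n − (p+q) + 1, so p + q = 45593 − 45108 + 1 = 486.
p and q are the roots of t² − 486t + 45593 = 0.
Discriminant: 486² − 4·45593 = 236196 − 182372 = 53824; √53824 = 232.
q = (486 − 232)/2 = 127, p = (486 + 232)/2 = 359.
Check: 127 · 359 = 45593.

127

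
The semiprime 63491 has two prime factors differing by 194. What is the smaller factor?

Since p = q + 194, we have 63491 = q(q + 194), so q² + 194q − 63491 = 0.
Discriminant: 194² + 4·63491 = 37636 + 253964 = 291600; √291600 = 540.
q = (−194 + 540)/2 = 173, and p = q + 194 = 367.
Check: 173 · 367 = 63491.

173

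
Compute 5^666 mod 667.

5^1 ≡ 5 (mod 667)
5^2 ≡ 5^2 = 25 ≡ 25 (mod 667)
5^4 ≡ 25^2 = 625 ≡ 625 (mod 667)
5^8 ≡ 625^2 = 390625 ≡ 430 (mod 667)
5^16 ≡ 430^2 = 184900 ≡ 141 (mod 667)
5^32 ≡ 141^2 = 19881 ≡ 538 (mod 667)
5^64 ≡ 538^2 = 289444 ≡ 633 (mod 667)
5^128 ≡ 633^2 = 400689 ≡ 489 (mod 667)
5^256 ≡ 489^2 = 239121 ≡ 335 (mod 667)
5^512 ≡ 335^2 = 112225 ≡ 169 (mod 667)
666 = 512 + 128 + 16 + 8 + 2 in binary powers of 2.
So 5^666 ≡ 169 · 489 · 141 · 430 · 25 ≡ 169 (mod 667).
Since 169 ≠ 1, base 5 is a Fermat witness: 667 is composite.

169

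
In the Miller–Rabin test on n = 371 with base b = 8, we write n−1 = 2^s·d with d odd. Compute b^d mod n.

371 − 1 = 370 = 2^1 · 185, so d = 185.
8^1 ≡ 8 (mod 371)
8^2 ≡ 8^2 = 64 ≡ 64 (mod 371)
8^4 ≡ 64^2 = 4096 ≡ 15 (mod 371)
8^8 ≡ 15^2 = 225 ≡ 225 (mod 371)
8^16 ≡ 225^2 = 50625 ≡ 169 (mod 371)
8^32 ≡ 169^2 = 28561 ≡ 365 (mod 371)
8^64 ≡ 365^2 = 133225 ≡ 36 (mod 371)
8^128 ≡ 36^2 = 1296 ≡ 183 (mod 371)
185 = 128 + 32 + 16 + 8 + 1 in binary powers of 2.
So 8^185 ≡ 183 · 365 · 169 · 225 · 8 ≡ 71 (mod 371).
Squaring chain: 71; never reaches −1, so base 8 is a Miller–Rabin witness that 371 is composite.

71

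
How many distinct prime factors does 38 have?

2

38 = 2 · 19
38 = 2 · 19, which has 2 distinct prime factors.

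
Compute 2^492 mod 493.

373

2^1 ≡ 2 (mod 493)
2^2 ≡ 2^2 = 4 ≡ 4 (mod 493)
2^4 ≡ 4^2 = 16 ≡ 16 (mod 493)
2^8 ≡ 16^2 = 256 ≡ 256 (mod 493)
2^16 ≡ 256^2 = 65536 ≡ 460 (mod 493)
2^32 ≡ 460^2 = 211600 ≡ 103 (mod 493)
2^64 ≡ 103^2 = 10609 ≡ 256 (mod 493)
2^128 ≡ 256^2 = 65536 ≡ 460 (mod 493)
2^256 ≡ 460^2 = 211600 ≡ 103 (mod 493)
492 = 256 + 128 + 64 + 32 + 8 + 4 in binary powers of 2.
So 2^492 ≡ 103 · 460 · 256 · 103 · 256 · 16 ≡ 373 (mod 493).
Since 373 ≠ 1, base 2 is a Fermat witness: 493 is composite.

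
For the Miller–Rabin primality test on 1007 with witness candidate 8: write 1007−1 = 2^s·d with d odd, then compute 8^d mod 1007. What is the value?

1007 − 1 = 1006 = 2^1 · 503, so d = 503.
8^1 ≡ 8 (mod 1007)
8^2 ≡ 8^2 = 64 ≡ 64 (mod 1007)
8^4 ≡ 64^2 = 4096 ≡ 68 (mod 1007)
8^8 ≡ 68^2 = 4624 ≡ 596 (mod 1007)
8^16 ≡ 596^2 = 355216 ≡ 752 (mod 1007)
8^32 ≡ 752^2 = 565504 ≡ 577 (mod 1007)
8^64 ≡ 577^2 = 332929 ≡ 619 (mod 1007)
8^128 ≡ 619^2 = 383161 ≡ 501 (mod 1007)
8^256 ≡ 501^2 = 251001 ≡ 258 (mod 1007)
503 = 256 + 128 + 64 + 32 + 16 + 4 + 2 + 1 in binary powers of 2.
So 8^503 ≡ 258 · 501 · 619 · 577 · 752 · 68 · 64 · 8 ≡ 373 (mod 1007).
Squaring chain: 373; never reaches −1, so base 8 is a Miller–Rabin witness that 1007 is composite.

373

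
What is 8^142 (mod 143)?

8^1 ≡ 8 (mod 143)
8^2 ≡ 8^2 = 64 ≡ 64 (mod 143)
8^4 ≡ 64^2 = 4096 ≡ 92 (mod 143)
8^8 ≡ 92^2 = 8464 ≡ 27 (mod 143)
8^16 ≡ 27^2 = 729 ≡ 14 (mod 143)
8^32 ≡ 14^2 = 196 ≡ 53 (mod 143)
8^64 ≡ 53^2 = 2809 ≡ 92 (mod 143)
8^128 ≡ 92^2 = 8464 ≡ 27 (mod 143)
142 = 128 + 8 + 4 + 2 in binary powers of 2.
So 8^142 ≡ 27 · 27 · 92 · 64 ≡ 64 (mod 143).
Since 64 ≠ 1, base 8 is a Fermat witness: 143 is composite.

64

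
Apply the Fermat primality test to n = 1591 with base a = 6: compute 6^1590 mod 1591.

517

6^1 ≡ 6 (mod 1591)
6^2 ≡ 6^2 = 36 ≡ 36 (mod 1591)
6^4 ≡ 36^2 = 1296 ≡ 1296 (mod 1591)
6^8 ≡ 1296^2 = 1679616 ≡ 1111 (mod 1591)
6^16 ≡ 1111^2 = 1234321 ≡ 1296 (mod 1591)
6^32 ≡ 1296^2 = 1679616 ≡ 1111 (mod 1591)
6^64 ≡ 1111^2 = 1234321 ≡ 1296 (mod 1591)
6^128 ≡ 1296^2 = 1679616 ≡ 1111 (mod 1591)
6^256 ≡ 1111^2 = 1234321 ≡ 1296 (mod 1591)
6^512 ≡ 1296^2 = 1679616 ≡ 1111 (mod 1591)
6^1024 ≡ 1111^2 = 1234321 ≡ 1296 (mod 1591)
1590 = 1024 + 512 + 32 + 16 + 4 + 2 in binary powers of 2.
So 6^1590 ≡ 1296 · 1111 · 1111 · 1296 · 1296 · 36 ≡ 517 (mod 1591).
Since 517 ≠ 1, base 6 is a Fermat witness: 1591 is composite.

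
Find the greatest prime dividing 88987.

73

88987 = 23 · 3869
3869 = 53 · 73
73 is prime.
So 88987 = 23 · 53 · 73; the largest prime factor is 73.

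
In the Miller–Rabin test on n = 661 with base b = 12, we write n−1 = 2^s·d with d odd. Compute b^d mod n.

661 − 1 = 660 = 2^2 · 165, so d = 165.
12^1 ≡ 12 (mod 661)
12^2 ≡ 12^2 = 144 ≡ 144 (mod 661)
12^4 ≡ 144^2 = 20736 ≡ 245 (mod 661)
12^8 ≡ 245^2 = 60025 ≡ 535 (mod 661)
12^16 ≡ 535^2 = 286225 ≡ 12 (mod 661)
12^32 ≡ 12^2 = 144 ≡ 144 (mod 661)
12^64 ≡ 144^2 = 20736 ≡ 245 (mod 661)
12^128 ≡ 245^2 = 60025 ≡ 535 (mod 661)
165 = 128 + 32 + 4 + 1 in binary powers of 2.
So 12^165 ≡ 535 · 144 · 245 · 12 ≡ 1 (mod 661).
Since 12^d ≡ 1 (mod 661), base 12 does not prove 661 composite.

1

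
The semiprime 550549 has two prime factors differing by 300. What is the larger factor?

907

Since p = q + 300, we have 550549 = q(q + 300), so q² + 300q − 550549 = 0.
Discriminant: 300² + 4·550549 = 90000 + 2202196 = 2292196; √2292196 = 1514.
q = (−300 + 1514)/2 = 607, and p = q + 300 = 907.
Check: 607 · 907 = 550549.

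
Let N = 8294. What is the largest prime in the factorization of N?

29

8294 = 2 · 4147
4147 = 11 · 377
377 = 13 · 29
29 is prime.
So 8294 = 2 · 11 · 13 · 29; the largest prime factor is 29.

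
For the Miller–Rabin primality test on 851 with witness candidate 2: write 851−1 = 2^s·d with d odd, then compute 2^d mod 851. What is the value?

851 − 1 = 850 = 2^1 · 425, so d = 425.
2^1 ≡ 2 (mod 851)
2^2 ≡ 2^2 = 4 ≡ 4 (mod 851)
2^4 ≡ 4^2 = 16 ≡ 16 (mod 851)
2^8 ≡ 16^2 = 256 ≡ 256 (mod 851)
2^16 ≡ 256^2 = 65536 ≡ 9 (mod 851)
2^32 ≡ 9^2 = 81 ≡ 81 (mod 851)
2^64 ≡ 81^2 = 6561 ≡ 604 (mod 851)
2^128 ≡ 604^2 = 364816 ≡ 588 (mod 851)
2^256 ≡ 588^2 = 345744 ≡ 238 (mod 851)
425 = 256 + 128 + 32 + 8 + 1 in binary powers of 2.
So 2^425 ≡ 238 · 588 · 81 · 256 · 2 ≡ 542 (mod 851).
Squaring chain: 542; never reaches −1, so base 2 is a Miller–Rabin witness that 851 is composite.

542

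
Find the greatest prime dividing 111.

111 = 3 · 37
37 is prime.
So 111 = 3 · 37; the largest prime factor is 37.

37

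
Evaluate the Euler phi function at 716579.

Factor: 716579 = 37 · 107 · 181.
φ(716579) = (37−1) · (107−1) · (181−1) = 36 · 106 · 180 = 686880.

686880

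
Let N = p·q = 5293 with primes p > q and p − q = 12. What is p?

Since p = q + 12, we have 5293 = q(q + 12), so q² + 12q − 5293 = 0.
Discriminant: 12² + 4·5293 = 144 + 21172 = 21316; √21316 = 146.
q = (−12 + 146)/2 = 67, and p = q + 12 = 79.
Check: 67 · 79 = 5293.

79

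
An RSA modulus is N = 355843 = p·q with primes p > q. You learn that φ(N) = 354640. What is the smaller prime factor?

φ(n) = (p−1)(q−1) = n − (p+q) + 1, so p + q = 355843 − 354640 + 1 = 1204.
p and q are the roots of t² − 1204t + 355843 = 0.
Discriminant: 1204² − 4·355843 = 1449616 − 1423372 = 26244; √26244 = 162.
q = (1204 − 162)/2 = 521, p = (1204 + 162)/2 = 683.
Check: 521 · 683 = 355843.

521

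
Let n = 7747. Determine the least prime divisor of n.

61

7747 is odd.
Digit sum 25, not divisible by 3.
Ends in 7: not divisible by 5.
7: 7747 = 7·1106 + 5
11: 7747 = 11·704 + 3
13: 7747 = 13·595 + 12
17: 7747 = 17·455 + 12
19: 7747 = 19·407 + 14
23: 7747 = 23·336 + 19
29: 7747 = 29·267 + 4
31: 7747 = 31·249 + 28
37: 7747 = 37·209 + 14
41: 7747 = 41·188 + 39
43: 7747 = 43·180 + 7
47: 7747 = 47·164 + 39
53: 7747 = 53·146 + 9
59: 7747 = 59·131 + 18
61: 7747 = 61·127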